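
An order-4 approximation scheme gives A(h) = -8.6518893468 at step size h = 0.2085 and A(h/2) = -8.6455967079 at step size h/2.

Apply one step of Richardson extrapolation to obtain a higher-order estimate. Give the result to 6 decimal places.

-8.645177

Error is O(h^4); halving h shrinks it by 2^4 = 16.
16·(-8.6455967079) = -138.3295473264; (-138.3295473264) − (-8.6518893468) = -129.6776579796
Denominator 16 − 1 = 15.
(-129.6776579796) ÷ 15 = -8.6451771986
Correction |R − A(h/2)| = 4.195e-04; gap |A(h/2) − A(h)| = 6.293e-03.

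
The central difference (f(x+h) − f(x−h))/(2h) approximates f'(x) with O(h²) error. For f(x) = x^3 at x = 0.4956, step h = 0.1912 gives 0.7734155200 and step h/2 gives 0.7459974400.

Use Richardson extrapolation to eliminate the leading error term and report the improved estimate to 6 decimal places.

0.736858

r = 2, so 2^r = 4.
4 × 0.7459974400 − 0.7734155200 = 2.2105742400
Extrapolated: 2.2105742400 / 3 = 0.7368580800
Gap between inputs: 2.742e-02; correction applied: −0.0091393600.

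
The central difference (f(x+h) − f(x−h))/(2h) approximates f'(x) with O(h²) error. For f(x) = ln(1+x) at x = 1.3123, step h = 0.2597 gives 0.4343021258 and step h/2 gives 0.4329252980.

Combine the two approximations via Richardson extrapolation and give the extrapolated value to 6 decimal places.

0.432466

Method order is 2; weight 2^2 = 4.
4×0.4329252980 − 0.4343021258 = 1.2973990662
Extrapolated: 1.2973990662 / 3 = 0.4324663554
Gap between inputs: 1.377e-03; correction applied: −0.0004589426.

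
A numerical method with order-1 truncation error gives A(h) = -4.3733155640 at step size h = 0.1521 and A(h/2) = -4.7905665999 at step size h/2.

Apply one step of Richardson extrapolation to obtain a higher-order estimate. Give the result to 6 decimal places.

-5.207818

Error is O(h^1); halving h shrinks it by 2^1 = 2.
2×(-4.7905665999) − (-4.3733155640) = -5.2078176358
(2×(-4.7905665999) − (-4.3733155640))/(2 − 1) = -5.2078176358
Shift from A(h/2): −0.4172510359.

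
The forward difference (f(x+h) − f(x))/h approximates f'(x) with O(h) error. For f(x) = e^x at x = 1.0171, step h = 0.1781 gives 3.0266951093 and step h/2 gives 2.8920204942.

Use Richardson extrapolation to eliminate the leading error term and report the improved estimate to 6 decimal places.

Error is O(h^1); halving h shrinks it by 2^1 = 2.
Numerator 2*A(h/2) − A(h) = 2*2.8920204942 − 3.0266951093 = 2.7573458791
R = 2.7573458791/1 = 2.7573458791

2.757346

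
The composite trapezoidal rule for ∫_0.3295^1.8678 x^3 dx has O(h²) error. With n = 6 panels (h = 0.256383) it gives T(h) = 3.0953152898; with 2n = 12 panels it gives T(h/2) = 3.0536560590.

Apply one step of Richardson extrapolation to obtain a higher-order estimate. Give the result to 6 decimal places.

With r = 2 the leading error scales as h^2, so the weight is 2^2 = 4.
4·3.0536560590 − 3.0953152898 = 9.1193089462
Divide by 2^2 − 1 = 3.
(4·3.0536560590 − 3.0953152898)/(4 − 1) = 3.0397696487

3.039770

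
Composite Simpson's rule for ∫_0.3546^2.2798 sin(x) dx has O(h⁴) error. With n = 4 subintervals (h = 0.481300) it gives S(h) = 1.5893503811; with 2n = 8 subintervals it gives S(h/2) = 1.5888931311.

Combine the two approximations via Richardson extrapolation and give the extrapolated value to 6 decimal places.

1.588863

Leading term ∝ h^4; use weight 16 = 2^4.
Weighted: 25.4222900976 − 1.5893503811 = 23.8329397165
23.8329397165 ÷ 15 = 1.5888626478
Shift from A(h/2): −0.0000304833.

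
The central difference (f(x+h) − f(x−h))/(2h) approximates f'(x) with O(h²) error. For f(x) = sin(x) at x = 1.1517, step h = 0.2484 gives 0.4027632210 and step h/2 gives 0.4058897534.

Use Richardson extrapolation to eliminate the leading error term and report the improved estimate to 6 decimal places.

The method has order 2: 2^2 = 4.
4×0.4058897534 − 0.4027632210 = 1.2207957926
Denominator 4 − 1 = 3.
Result: 0.4069319309
Gap between inputs: 3.127e-03; correction applied: +0.0010421775.

0.406932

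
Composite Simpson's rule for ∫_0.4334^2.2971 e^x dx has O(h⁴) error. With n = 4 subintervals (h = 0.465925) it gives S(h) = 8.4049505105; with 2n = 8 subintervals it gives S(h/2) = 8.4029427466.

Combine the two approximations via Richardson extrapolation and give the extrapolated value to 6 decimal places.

r = 4, so 2^r = 16.
Top: 16(8.4029427466) − (8.4049505105) = 126.0421334351
Denominator 16 − 1 = 15.
R = 126.0421334351/15 = 8.4028088957
Correction |R − A(h/2)| = 1.339e-04; gap |A(h/2) − A(h)| = 2.008e-03.

8.402809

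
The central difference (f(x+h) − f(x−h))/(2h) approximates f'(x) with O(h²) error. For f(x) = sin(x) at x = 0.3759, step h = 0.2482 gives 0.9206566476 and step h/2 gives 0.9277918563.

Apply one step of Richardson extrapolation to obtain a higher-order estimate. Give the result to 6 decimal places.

r = 2, so 2^r = 4.
Numerator 4·A(h/2) − A(h) = 4·0.9277918563 − 0.9206566476 = 2.7905107776
R = 2.7905107776/3 = 0.9301702592

0.930170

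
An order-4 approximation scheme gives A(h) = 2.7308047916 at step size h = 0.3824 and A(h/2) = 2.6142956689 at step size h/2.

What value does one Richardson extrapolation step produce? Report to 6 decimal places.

2.606528

Leading term ∝ h^4; use weight 16 = 2^4.
Top: 16(2.6142956689) − (2.7308047916) = 39.0979259108
R = 39.0979259108/15 = 2.6065283941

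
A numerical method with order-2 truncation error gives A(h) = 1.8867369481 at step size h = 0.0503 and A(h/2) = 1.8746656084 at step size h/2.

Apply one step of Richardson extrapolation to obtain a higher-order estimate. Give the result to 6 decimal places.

Error is O(h^2); halving h shrinks it by 2^2 = 4.
Top: 4(1.8746656084) − (1.8867369481) = 5.6119254855
(4*1.8746656084 − 1.8867369481)/(4 − 1) = 1.8706418285

1.870642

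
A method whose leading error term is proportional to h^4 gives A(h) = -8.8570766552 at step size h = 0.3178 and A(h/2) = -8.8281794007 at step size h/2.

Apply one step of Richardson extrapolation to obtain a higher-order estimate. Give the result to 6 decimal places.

Error is O(h^4); halving h shrinks it by 2^4 = 16.
Top: 16(-8.8281794007) − (-8.8570766552) = -132.3937937560
Denominator 16 − 1 = 15.
(-132.3937937560) ÷ 15 = -8.8262529171

-8.826253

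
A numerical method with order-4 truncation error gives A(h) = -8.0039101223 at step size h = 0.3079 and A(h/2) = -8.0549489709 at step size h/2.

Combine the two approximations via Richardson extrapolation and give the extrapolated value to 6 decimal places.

-8.058352

Order 4 gives 2^r = 16 and 2^r − 1 = 15.
Numerator 16 × A(h/2) − A(h) = 16 × (-8.0549489709) − (-8.0039101223) = -120.8752734121
(16 × (-8.0549489709) − (-8.0039101223))/(16 − 1) = -8.0583515608
Correction |R − A(h/2)| = 3.403e-03; gap |A(h/2) − A(h)| = 5.104e-02.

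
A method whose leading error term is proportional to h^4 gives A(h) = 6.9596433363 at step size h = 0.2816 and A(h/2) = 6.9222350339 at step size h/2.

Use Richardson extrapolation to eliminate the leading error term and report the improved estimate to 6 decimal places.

Leading term ∝ h^4; use weight 16 = 2^4.
16·6.9222350339 − 6.9596433363 = 103.7961172061
(16·6.9222350339 − 6.9596433363)/(16 − 1) = 6.9197411471

6.919741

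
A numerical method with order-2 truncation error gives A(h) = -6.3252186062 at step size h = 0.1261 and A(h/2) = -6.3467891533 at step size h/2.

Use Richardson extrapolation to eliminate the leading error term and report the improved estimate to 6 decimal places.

r = 2, so 2^r = 4.
Difference of the inputs: -6.3467891533 − (-6.3252186062) = -0.0215705471
Correction (A(h/2) − A(h))/(4 − 1) = (-0.0215705471)/3 = -0.0071901824
R = A(h/2) + (A(h/2) − A(h))/3 = -6.3467891533 − 0.0071901824 = -6.3539793357
Correction |R − A(h/2)| = 7.190e-03; gap |A(h/2) − A(h)| = 2.157e-02.

-6.353979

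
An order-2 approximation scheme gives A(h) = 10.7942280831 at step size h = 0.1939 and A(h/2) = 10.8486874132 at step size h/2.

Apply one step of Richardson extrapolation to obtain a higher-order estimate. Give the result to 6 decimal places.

With r = 2 the leading error scales as h^2, so the weight is 2^2 = 4.
Weighted: 43.3947496528 − 10.7942280831 = 32.6005215697
Denominator 4 − 1 = 3.
32.6005215697 ÷ 3 = 10.8668405232
Gap between inputs: 5.446e-02; correction applied: +0.0181531100.

10.866841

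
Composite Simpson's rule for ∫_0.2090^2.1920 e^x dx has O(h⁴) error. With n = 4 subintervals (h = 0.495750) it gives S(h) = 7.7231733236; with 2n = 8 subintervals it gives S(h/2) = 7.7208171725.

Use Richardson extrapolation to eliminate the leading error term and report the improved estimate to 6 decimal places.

Error is O(h^4); halving h shrinks it by 2^4 = 16.
Difference of the inputs: 7.7208171725 − 7.7231733236 = -0.0023561511
Correction (A(h/2) − A(h))/(16 − 1) = (-0.0023561511)/15 = -0.0001570767
R = A(h/2) + (A(h/2) − A(h))/15 = 7.7208171725 − 0.0001570767 = 7.7206600958

7.720660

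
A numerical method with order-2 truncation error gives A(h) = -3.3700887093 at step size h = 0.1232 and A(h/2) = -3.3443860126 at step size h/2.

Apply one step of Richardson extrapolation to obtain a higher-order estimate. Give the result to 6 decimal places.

Order 2 gives 2^r = 4 and 2^r − 1 = 3.
4 × (-3.3443860126) = -13.3775440504; subtract (-3.3700887093) → -10.0074553411
(4 × (-3.3443860126) − (-3.3700887093))/(4 − 1) = -3.3358184470

-3.335818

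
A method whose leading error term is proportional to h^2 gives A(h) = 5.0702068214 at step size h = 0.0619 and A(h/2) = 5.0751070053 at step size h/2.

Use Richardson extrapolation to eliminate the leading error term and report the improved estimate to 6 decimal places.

r = 2, so 2^r = 4.
Numerator 4 × A(h/2) − A(h) = 4 × 5.0751070053 − 5.0702068214 = 15.2302211998
Divide by 2^2 − 1 = 3.
15.2302211998 ÷ 3 = 5.0767403999

5.076740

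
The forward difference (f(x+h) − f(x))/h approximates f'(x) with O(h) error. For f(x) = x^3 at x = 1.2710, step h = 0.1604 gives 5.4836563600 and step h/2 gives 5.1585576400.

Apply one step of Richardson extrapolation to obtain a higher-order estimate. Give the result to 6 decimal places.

4.833459

r = 1: numerator weight 2, denominator 1.
2^1·A(h/2) = 10.3171152800; minus A(h) gives 4.8334589200.
(2·5.1585576400 − 5.4836563600)/(2 − 1) = 4.8334589200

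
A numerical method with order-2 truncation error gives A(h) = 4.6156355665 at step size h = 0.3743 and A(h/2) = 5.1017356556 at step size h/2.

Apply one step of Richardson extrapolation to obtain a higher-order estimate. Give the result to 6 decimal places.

5.263769

Method order is 2; weight 2^2 = 4.
A(h/2) − A(h) = 5.1017356556 − 4.6156355665 = 0.4861000891
Correction (A(h/2) − A(h))/(4 − 1) = 0.4861000891/3 = 0.1620333630
R = 5.1017356556 + 0.1620333630 = 5.2637690186
Gap between inputs: 4.861e-01; correction applied: +0.1620333630.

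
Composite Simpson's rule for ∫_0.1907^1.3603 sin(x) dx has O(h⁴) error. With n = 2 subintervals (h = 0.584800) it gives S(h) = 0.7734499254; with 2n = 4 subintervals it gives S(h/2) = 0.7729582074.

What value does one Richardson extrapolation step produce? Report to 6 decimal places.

0.772925

Order 4 gives 2^r = 16 and 2^r − 1 = 15.
16×0.7729582074 = 12.3673313184; subtract 0.7734499254 → 11.5938813930
Denominator 16 − 1 = 15.
Extrapolated: 11.5938813930 / 15 = 0.7729254262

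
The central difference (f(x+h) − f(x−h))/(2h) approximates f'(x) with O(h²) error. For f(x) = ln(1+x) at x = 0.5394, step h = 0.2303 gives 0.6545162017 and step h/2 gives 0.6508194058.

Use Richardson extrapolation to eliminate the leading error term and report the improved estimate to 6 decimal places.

r = 2: numerator weight 4, denominator 3.
4·0.6508194058 = 2.6032776232; subtract 0.6545162017 → 1.9487614215
Extrapolated: 1.9487614215 / 3 = 0.6495871405
Shift from A(h/2): −0.0012322653.

0.649587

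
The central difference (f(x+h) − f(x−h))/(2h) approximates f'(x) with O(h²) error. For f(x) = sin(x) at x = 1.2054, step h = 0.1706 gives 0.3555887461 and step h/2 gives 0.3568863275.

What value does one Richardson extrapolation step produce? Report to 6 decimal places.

r = 2: numerator weight 4, denominator 3.
Top: 4(0.3568863275) − (0.3555887461) = 1.0719565639
Extrapolated: 1.0719565639 / 3 = 0.3573188546

0.357319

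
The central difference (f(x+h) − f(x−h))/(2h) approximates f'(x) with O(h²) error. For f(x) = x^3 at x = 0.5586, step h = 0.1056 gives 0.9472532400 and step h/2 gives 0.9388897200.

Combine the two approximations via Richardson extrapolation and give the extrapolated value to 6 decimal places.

0.936102

With r = 2 the leading error scales as h^2, so the weight is 2^2 = 4.
4×0.9388897200 = 3.7555588800; 3.7555588800 − 0.9472532400 = 2.8083056400
Extrapolated: 2.8083056400 / 3 = 0.9361018800
Correction |R − A(h/2)| = 2.788e-03; gap |A(h/2) − A(h)| = 8.364e-03.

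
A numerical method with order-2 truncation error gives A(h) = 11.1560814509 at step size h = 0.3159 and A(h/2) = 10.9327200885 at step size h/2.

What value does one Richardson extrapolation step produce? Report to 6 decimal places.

Order 2 gives 2^r = 4 and 2^r − 1 = 3.
4*10.9327200885 = 43.7308803540; subtract 11.1560814509 → 32.5747989031
Extrapolated: 32.5747989031 / 3 = 10.8582663010

10.858266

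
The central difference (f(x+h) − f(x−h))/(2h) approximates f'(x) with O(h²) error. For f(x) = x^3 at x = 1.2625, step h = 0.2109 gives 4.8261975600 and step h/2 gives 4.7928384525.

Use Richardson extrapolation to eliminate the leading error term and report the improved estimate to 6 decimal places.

4.781719

Error is O(h^2); halving h shrinks it by 2^2 = 4.
4×4.7928384525 − 4.8261975600 = 14.3451562500
Denominator 4 − 1 = 3.
14.3451562500 ÷ 3 = 4.7817187500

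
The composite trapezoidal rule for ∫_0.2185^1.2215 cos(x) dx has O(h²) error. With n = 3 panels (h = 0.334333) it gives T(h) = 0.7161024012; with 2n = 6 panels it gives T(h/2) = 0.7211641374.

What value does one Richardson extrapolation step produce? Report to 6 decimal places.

0.722851

r = 2: numerator weight 4, denominator 3.
4×0.7211641374 = 2.8846565496; 2.8846565496 − 0.7161024012 = 2.1685541484
Denominator 4 − 1 = 3.
Extrapolated: 2.1685541484 / 3 = 0.7228513828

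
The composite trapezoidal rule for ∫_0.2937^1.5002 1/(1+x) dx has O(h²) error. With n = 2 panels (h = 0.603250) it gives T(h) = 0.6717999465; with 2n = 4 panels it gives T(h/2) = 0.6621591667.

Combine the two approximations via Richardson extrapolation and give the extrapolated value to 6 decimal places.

0.658946

Leading term ∝ h^2; use weight 4 = 2^2.
Weighted: 2.6486366668 − 0.6717999465 = 1.9768367203
(4 × 0.6621591667 − 0.6717999465)/(4 − 1) = 0.6589455734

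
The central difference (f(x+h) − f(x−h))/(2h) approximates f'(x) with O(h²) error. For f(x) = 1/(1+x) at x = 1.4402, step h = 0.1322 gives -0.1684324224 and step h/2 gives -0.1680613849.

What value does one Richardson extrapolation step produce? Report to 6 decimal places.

Order 2 gives 2^r = 4 and 2^r − 1 = 3.
4·(-0.1680613849) − (-0.1684324224) = -0.5038131172
(-0.5038131172) ÷ 3 = -0.1679377057

-0.167938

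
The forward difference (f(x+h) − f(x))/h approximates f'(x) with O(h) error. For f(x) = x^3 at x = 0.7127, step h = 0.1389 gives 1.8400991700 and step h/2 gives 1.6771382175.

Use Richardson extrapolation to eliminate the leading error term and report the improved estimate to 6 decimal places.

1.514177

The method has order 1: 2^1 = 2.
Difference of the inputs: 1.6771382175 − 1.8400991700 = -0.1629609525
Correction (A(h/2) − A(h))/(2 − 1) = (-0.1629609525)/1 = -0.1629609525
R = 1.6771382175 − 0.1629609525 = 1.5141772650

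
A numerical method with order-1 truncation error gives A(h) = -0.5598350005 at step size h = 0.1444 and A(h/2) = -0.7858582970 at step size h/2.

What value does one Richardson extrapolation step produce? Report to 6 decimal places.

-1.011882

Error is O(h^1); halving h shrinks it by 2^1 = 2.
Top: 2(-0.7858582970) − (-0.5598350005) = -1.0118815935
Divide by 2^1 − 1 = 1.
Result: -1.0118815935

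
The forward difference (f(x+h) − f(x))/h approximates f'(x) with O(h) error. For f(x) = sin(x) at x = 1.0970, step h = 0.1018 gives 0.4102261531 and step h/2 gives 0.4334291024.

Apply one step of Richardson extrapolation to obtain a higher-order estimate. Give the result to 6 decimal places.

The method has order 1: 2^1 = 2.
2^1×A(h/2) = 0.8668582048; minus A(h) gives 0.4566320517.
Denominator 2 − 1 = 1.
So the Richardson estimate is 0.4566320517.
Gap between inputs: 2.320e-02; correction applied: +0.0232029493.

0.456632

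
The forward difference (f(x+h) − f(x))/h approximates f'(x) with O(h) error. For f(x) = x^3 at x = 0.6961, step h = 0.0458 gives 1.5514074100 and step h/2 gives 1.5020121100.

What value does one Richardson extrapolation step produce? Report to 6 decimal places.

Order 1 gives 2^r = 2 and 2^r − 1 = 1.
Numerator 2·A(h/2) − A(h) = 2·1.5020121100 − 1.5514074100 = 1.4526168100
R = 1.4526168100/1 = 1.4526168100

1.452617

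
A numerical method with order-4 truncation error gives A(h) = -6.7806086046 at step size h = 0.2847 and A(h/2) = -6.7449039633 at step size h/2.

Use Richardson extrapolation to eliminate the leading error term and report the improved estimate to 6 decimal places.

-6.742524

The method has order 4: 2^4 = 16.
16×(-6.7449039633) − (-6.7806086046) = -101.1378548082
Divide by 2^4 − 1 = 15.
So the Richardson estimate is -6.7425236539.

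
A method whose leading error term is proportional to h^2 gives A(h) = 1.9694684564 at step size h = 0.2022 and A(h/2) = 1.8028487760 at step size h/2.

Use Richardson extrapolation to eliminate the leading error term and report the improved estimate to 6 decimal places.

1.747309

With r = 2 the leading error scales as h^2, so the weight is 2^2 = 4.
Weighted: 7.2113951040 − 1.9694684564 = 5.2419266476
(4·1.8028487760 − 1.9694684564)/(4 − 1) = 1.7473088825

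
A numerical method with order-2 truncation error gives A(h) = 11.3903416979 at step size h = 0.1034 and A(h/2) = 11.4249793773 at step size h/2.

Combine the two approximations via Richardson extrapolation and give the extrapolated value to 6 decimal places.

Error is O(h^2); halving h shrinks it by 2^2 = 4.
Weighted: 45.6999175092 − 11.3903416979 = 34.3095758113
34.3095758113 ÷ 3 = 11.4365252704

11.436525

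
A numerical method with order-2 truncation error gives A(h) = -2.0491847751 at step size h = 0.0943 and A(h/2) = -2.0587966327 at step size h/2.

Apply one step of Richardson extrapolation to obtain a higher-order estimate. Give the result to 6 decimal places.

-2.062001

r = 2, so 2^r = 4.
4×(-2.0587966327) − (-2.0491847751) = -6.1860017557
Divide by 2^2 − 1 = 3.
(-6.1860017557) ÷ 3 = -2.0620005852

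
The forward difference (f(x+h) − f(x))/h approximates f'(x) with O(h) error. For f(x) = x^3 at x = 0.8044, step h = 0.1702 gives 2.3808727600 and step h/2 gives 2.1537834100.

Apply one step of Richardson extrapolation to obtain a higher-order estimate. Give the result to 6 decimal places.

r = 1, so 2^r = 2.
2 × 2.1537834100 − 2.3808727600 = 1.9266940600
Denominator 2 − 1 = 1.
(2 × 2.1537834100 − 2.3808727600)/(2 − 1) = 1.9266940600

1.926694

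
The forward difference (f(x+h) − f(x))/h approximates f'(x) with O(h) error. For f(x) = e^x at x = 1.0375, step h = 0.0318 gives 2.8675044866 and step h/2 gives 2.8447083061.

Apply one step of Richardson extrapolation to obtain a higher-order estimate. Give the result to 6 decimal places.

2.821912

Leading term ∝ h^1; use weight 2 = 2^1.
2 × 2.8447083061 = 5.6894166122; subtract 2.8675044866 → 2.8219121256
2.8219121256 ÷ 1 = 2.8219121256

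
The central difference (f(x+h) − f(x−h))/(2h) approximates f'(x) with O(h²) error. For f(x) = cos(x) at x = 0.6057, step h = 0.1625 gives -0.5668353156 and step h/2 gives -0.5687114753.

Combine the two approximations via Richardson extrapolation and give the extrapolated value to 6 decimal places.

Order 2 gives 2^r = 4 and 2^r − 1 = 3.
Numerator 4 × A(h/2) − A(h) = 4 × (-0.5687114753) − (-0.5668353156) = -1.7080105856
Divide by 2^2 − 1 = 3.
R = (-1.7080105856)/3 = -0.5693368619
Shift from A(h/2): −0.0006253866.

-0.569337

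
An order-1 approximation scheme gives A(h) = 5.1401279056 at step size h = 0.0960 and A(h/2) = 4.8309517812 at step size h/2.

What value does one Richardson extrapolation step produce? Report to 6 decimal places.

4.521776

The method has order 1: 2^1 = 2.
2×4.8309517812 = 9.6619035624; subtract 5.1401279056 → 4.5217756568
(2×4.8309517812 − 5.1401279056)/(2 − 1) = 4.5217756568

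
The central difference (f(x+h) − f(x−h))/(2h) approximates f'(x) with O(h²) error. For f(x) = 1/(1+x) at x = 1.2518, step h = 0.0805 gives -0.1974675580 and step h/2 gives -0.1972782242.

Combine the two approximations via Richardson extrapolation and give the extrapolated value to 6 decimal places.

r = 2: numerator weight 4, denominator 3.
4 × (-0.1972782242) = -0.7891128968; subtract (-0.1974675580) → -0.5916453388
(-0.5916453388) ÷ 3 = -0.1972151129

-0.197215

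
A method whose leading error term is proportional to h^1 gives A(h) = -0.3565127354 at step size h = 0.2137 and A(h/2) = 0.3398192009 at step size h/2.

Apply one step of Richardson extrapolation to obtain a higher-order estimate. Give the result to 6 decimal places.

Method order is 1; weight 2^1 = 2.
2 × 0.3398192009 − (-0.3565127354) = 1.0361511372
Divide by 2^1 − 1 = 1.
R = 1.0361511372/1 = 1.0361511372

1.036151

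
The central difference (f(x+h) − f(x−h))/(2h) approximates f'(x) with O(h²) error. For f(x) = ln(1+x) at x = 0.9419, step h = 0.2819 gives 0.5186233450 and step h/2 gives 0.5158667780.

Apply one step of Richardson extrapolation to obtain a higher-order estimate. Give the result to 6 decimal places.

Leading term ∝ h^2; use weight 4 = 2^2.
Difference of the inputs: 0.5158667780 − 0.5186233450 = -0.0027565670
Correction (A(h/2) − A(h))/(4 − 1) = (-0.0027565670)/3 = -0.0009188557
R = 0.5158667780 − 0.0009188557 = 0.5149479223

0.514948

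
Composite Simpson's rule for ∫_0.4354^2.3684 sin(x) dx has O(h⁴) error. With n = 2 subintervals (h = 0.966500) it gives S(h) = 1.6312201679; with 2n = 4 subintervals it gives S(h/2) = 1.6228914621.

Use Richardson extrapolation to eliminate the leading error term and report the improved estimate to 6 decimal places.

r = 4: numerator weight 16, denominator 15.
16 × 1.6228914621 = 25.9662633936; subtract 1.6312201679 → 24.3350432257
Denominator 16 − 1 = 15.
R = 24.3350432257/15 = 1.6223362150

1.622336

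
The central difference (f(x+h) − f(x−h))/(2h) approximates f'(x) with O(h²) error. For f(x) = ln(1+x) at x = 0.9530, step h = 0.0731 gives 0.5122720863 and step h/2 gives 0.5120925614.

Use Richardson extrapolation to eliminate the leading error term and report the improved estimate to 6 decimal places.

Leading term ∝ h^2; use weight 4 = 2^2.
A(h/2) − A(h) = 0.5120925614 − 0.5122720863 = -0.0001795249
Divide by 2^2 − 1 = 3: (-0.0001795249)/3 = -0.0000598416
R = 0.5120925614 − 0.0000598416 = 0.5120327198
Gap between inputs: 1.795e-04; correction applied: −0.0000598416.

0.512033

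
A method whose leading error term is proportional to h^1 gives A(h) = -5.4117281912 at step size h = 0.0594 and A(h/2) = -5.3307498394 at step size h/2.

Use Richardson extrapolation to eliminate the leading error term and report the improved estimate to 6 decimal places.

r = 1: numerator weight 2, denominator 1.
A(h/2) − A(h) = -5.3307498394 − (-5.4117281912) = 0.0809783518
Divide by 2^1 − 1 = 1: 0.0809783518/1 = 0.0809783518
R = A(h/2) + (A(h/2) − A(h))/1 = -5.3307498394 + 0.0809783518 = -5.2497714876
Shift from A(h/2): +0.0809783518.

-5.249771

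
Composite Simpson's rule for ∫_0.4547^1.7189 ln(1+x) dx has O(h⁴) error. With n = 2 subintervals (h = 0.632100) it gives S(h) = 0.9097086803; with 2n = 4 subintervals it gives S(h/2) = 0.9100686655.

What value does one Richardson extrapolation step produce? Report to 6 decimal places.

r = 4: numerator weight 16, denominator 15.
16×0.9100686655 = 14.5610986480; subtract 0.9097086803 → 13.6513899677
13.6513899677 ÷ 15 = 0.9100926645
Gap between inputs: 3.600e-04; correction applied: +0.0000239990.

0.910093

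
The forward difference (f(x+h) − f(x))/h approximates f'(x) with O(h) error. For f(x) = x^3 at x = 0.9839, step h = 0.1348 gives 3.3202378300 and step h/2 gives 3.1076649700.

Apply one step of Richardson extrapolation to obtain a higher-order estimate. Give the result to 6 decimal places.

Method order is 1; weight 2^1 = 2.
Weighted: 6.2153299400 − 3.3202378300 = 2.8950921100
2.8950921100 ÷ 1 = 2.8950921100

2.895092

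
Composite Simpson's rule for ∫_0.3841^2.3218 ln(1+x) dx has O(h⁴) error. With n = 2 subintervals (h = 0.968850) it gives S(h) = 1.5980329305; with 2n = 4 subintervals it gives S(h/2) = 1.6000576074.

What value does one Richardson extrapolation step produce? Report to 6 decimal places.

The method has order 4: 2^4 = 16.
2^4*A(h/2) = 25.6009217184; minus A(h) gives 24.0028887879.
Divide by 2^4 − 1 = 15.
So the Richardson estimate is 1.6001925859.

1.600193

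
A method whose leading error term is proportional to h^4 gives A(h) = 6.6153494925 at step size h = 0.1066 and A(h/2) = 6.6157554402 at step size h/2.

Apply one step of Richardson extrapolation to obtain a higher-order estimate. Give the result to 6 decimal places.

Leading term ∝ h^4; use weight 16 = 2^4.
16·6.6157554402 − 6.6153494925 = 99.2367375507
Denominator 16 − 1 = 15.
(16·6.6157554402 − 6.6153494925)/(16 − 1) = 6.6157825034
Shift from A(h/2): +0.0000270632.

6.615783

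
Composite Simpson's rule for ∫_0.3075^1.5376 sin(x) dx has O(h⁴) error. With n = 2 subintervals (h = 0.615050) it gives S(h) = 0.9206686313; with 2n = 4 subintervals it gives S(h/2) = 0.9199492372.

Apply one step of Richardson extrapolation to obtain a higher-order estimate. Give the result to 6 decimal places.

Order 4 gives 2^r = 16 and 2^r − 1 = 15.
16×0.9199492372 = 14.7191877952; subtract 0.9206686313 → 13.7985191639
Extrapolated: 13.7985191639 / 15 = 0.9199012776
Gap between inputs: 7.194e-04; correction applied: −0.0000479596.

0.919901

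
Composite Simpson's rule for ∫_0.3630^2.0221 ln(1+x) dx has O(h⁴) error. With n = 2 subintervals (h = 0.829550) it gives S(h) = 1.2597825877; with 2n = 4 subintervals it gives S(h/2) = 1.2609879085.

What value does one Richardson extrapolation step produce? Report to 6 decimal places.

r = 4, so 2^r = 16.
Weighted: 20.1758065360 − 1.2597825877 = 18.9160239483
18.9160239483 ÷ 15 = 1.2610682632
Shift from A(h/2): +0.0000803547.

1.261068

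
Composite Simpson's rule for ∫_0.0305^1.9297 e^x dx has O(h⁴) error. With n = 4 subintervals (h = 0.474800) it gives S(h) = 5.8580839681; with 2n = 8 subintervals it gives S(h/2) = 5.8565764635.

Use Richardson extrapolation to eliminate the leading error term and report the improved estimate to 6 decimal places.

5.856476

With r = 4 the leading error scales as h^4, so the weight is 2^4 = 16.
16*5.8565764635 − 5.8580839681 = 87.8471394479
Denominator 16 − 1 = 15.
Result: 5.8564759632
Gap between inputs: 1.508e-03; correction applied: −0.0001005003.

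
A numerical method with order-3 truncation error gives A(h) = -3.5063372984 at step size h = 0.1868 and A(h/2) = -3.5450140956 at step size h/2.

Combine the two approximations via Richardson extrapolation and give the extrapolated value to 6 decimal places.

Method order is 3; weight 2^3 = 8.
8·(-3.5450140956) − (-3.5063372984) = -24.8537754664
(-24.8537754664) ÷ 7 = -3.5505393523
Shift from A(h/2): −0.0055252567.

-3.550539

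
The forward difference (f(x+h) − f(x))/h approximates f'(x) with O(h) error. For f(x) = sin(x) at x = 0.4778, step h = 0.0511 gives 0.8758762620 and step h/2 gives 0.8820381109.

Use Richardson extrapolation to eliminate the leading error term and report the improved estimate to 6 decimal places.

Order 1 gives 2^r = 2 and 2^r − 1 = 1.
2·0.8820381109 = 1.7640762218; 1.7640762218 − 0.8758762620 = 0.8881999598
(2·0.8820381109 − 0.8758762620)/(2 − 1) = 0.8881999598
Correction |R − A(h/2)| = 6.162e-03; gap |A(h/2) − A(h)| = 6.162e-03.

0.888200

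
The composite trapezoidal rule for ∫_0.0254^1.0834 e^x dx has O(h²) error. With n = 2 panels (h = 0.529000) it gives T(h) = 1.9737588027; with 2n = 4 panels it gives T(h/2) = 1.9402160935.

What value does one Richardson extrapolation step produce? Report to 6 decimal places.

1.929035

Error is O(h^2); halving h shrinks it by 2^2 = 4.
4×1.9402160935 = 7.7608643740; subtract 1.9737588027 → 5.7871055713
R = 5.7871055713/3 = 1.9290351904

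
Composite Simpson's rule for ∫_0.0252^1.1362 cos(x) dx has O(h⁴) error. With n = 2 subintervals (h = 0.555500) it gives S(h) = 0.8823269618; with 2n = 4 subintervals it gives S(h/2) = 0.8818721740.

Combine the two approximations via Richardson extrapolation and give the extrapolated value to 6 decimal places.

The method has order 4: 2^4 = 16.
16 × 0.8818721740 − 0.8823269618 = 13.2276278222
13.2276278222 ÷ 15 = 0.8818418548

0.881842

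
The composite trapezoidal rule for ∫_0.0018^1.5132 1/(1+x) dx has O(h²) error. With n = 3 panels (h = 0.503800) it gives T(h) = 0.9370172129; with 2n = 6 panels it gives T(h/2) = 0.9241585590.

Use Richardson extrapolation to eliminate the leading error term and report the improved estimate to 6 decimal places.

Method order is 2; weight 2^2 = 4.
Top: 4(0.9241585590) − (0.9370172129) = 2.7596170231
Denominator 4 − 1 = 3.
R = 2.7596170231/3 = 0.9198723410

0.919872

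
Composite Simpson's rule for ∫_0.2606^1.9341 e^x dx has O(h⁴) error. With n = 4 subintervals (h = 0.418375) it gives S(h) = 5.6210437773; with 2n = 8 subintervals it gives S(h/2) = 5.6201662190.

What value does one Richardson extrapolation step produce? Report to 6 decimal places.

Error is O(h^4); halving h shrinks it by 2^4 = 16.
Top: 16(5.6201662190) − (5.6210437773) = 84.3016157267
Extrapolated: 84.3016157267 / 15 = 5.6201077151
Correction |R − A(h/2)| = 5.850e-05; gap |A(h/2) − A(h)| = 8.776e-04.

5.620108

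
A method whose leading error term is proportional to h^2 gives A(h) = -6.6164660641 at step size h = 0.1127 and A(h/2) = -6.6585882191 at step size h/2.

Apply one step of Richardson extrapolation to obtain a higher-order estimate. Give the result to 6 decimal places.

The method has order 2: 2^2 = 4.
Numerator 4 × A(h/2) − A(h) = 4 × (-6.6585882191) − (-6.6164660641) = -20.0178868123
(4 × (-6.6585882191) − (-6.6164660641))/(4 − 1) = -6.6726289374

-6.672629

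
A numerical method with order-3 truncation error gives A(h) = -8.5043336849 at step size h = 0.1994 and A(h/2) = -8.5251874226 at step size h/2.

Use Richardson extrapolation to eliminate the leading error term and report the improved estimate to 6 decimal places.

Order 3 gives 2^r = 8 and 2^r − 1 = 7.
2^3·A(h/2) = -68.2014993808; minus A(h) gives -59.6971656959.
Divide by 2^3 − 1 = 7.
Extrapolated: (-59.6971656959) / 7 = -8.5281665280
Gap between inputs: 2.085e-02; correction applied: −0.0029791054.

-8.528167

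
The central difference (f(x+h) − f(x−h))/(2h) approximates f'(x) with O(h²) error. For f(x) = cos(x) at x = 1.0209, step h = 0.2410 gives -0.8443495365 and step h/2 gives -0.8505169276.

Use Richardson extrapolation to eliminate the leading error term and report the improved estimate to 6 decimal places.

-0.852573

r = 2: numerator weight 4, denominator 3.
Numerator 4*A(h/2) − A(h) = 4*(-0.8505169276) − (-0.8443495365) = -2.5577181739
Divide by 2^2 − 1 = 3.
R = (-2.5577181739)/3 = -0.8525727246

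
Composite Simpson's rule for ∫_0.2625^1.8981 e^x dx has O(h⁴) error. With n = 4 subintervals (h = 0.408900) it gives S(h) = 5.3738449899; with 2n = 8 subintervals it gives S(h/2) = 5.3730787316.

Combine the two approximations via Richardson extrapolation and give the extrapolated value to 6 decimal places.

5.373028

Error is O(h^4); halving h shrinks it by 2^4 = 16.
16·5.3730787316 = 85.9692597056; subtract 5.3738449899 → 80.5954147157
Divide by 2^4 − 1 = 15.
Extrapolated: 80.5954147157 / 15 = 5.3730276477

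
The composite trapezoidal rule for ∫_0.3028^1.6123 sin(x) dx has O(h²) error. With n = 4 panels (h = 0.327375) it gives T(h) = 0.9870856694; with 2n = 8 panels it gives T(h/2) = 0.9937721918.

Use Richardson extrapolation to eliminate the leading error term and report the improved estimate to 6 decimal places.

0.996001

r = 2: numerator weight 4, denominator 3.
A(h/2) − A(h) = 0.9937721918 − 0.9870856694 = 0.0066865224
Correction (A(h/2) − A(h))/(4 − 1) = 0.0066865224/3 = 0.0022288408
R = A(h/2) + (A(h/2) − A(h))/3 = 0.9937721918 + 0.0022288408 = 0.9960010326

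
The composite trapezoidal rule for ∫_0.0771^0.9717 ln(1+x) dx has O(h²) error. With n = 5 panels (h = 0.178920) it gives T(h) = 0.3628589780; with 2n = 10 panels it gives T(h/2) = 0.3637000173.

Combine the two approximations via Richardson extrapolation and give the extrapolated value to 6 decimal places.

0.363980

The method has order 2: 2^2 = 4.
4×0.3637000173 = 1.4548000692; 1.4548000692 − 0.3628589780 = 1.0919410912
(4×0.3637000173 − 0.3628589780)/(4 − 1) = 0.3639803637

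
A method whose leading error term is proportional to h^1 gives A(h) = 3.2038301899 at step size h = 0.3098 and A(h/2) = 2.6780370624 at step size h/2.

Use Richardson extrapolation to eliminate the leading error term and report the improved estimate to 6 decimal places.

r = 1: numerator weight 2, denominator 1.
Top: 2(2.6780370624) − (3.2038301899) = 2.1522439349
Divide by 2^1 − 1 = 1.
2.1522439349 ÷ 1 = 2.1522439349

2.152244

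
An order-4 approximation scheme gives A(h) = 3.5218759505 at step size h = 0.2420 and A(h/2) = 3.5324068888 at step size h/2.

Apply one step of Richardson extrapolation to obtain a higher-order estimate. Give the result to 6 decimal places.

3.533109

r = 4, so 2^r = 16.
2^4×A(h/2) = 56.5185102208; minus A(h) gives 52.9966342703.
Divide by 2^4 − 1 = 15.
Extrapolated: 52.9966342703 / 15 = 3.5331089514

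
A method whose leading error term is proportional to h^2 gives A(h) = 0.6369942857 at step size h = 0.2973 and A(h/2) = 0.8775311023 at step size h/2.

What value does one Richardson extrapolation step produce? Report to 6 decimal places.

Error is O(h^2); halving h shrinks it by 2^2 = 4.
Top: 4(0.8775311023) − (0.6369942857) = 2.8731301235
Denominator 4 − 1 = 3.
So the Richardson estimate is 0.9577100412.

0.957710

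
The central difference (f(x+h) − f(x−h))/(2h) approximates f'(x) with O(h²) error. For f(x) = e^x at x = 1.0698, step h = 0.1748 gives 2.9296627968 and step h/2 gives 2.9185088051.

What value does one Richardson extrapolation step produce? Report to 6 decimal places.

r = 2: numerator weight 4, denominator 3.
Numerator 4×A(h/2) − A(h) = 4×2.9185088051 − 2.9296627968 = 8.7443724236
Divide by 2^2 − 1 = 3.
Result: 2.9147908079

2.914791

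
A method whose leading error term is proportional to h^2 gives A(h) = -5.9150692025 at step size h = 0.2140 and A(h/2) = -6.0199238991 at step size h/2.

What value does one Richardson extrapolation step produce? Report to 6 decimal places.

-6.054875

Leading term ∝ h^2; use weight 4 = 2^2.
A(h/2) − A(h) = -6.0199238991 − (-5.9150692025) = -0.1048546966
Divide by 2^2 − 1 = 3: (-0.1048546966)/3 = -0.0349515655
R = -6.0199238991 − 0.0349515655 = -6.0548754646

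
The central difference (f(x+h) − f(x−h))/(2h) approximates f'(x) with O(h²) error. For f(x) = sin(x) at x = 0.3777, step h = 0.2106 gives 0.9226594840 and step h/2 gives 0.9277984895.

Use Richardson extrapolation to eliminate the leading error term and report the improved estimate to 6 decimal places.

With r = 2 the leading error scales as h^2, so the weight is 2^2 = 4.
Top: 4(0.9277984895) − (0.9226594840) = 2.7885344740
Extrapolated: 2.7885344740 / 3 = 0.9295114913
Shift from A(h/2): +0.0017130018.

0.929511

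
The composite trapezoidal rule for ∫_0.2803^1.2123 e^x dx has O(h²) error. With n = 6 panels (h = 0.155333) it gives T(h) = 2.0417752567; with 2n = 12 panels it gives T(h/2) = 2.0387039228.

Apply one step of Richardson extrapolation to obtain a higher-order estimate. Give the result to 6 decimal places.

2.037680

Order 2 gives 2^r = 4 and 2^r − 1 = 3.
Weighted: 8.1548156912 − 2.0417752567 = 6.1130404345
Denominator 4 − 1 = 3.
Extrapolated: 6.1130404345 / 3 = 2.0376801448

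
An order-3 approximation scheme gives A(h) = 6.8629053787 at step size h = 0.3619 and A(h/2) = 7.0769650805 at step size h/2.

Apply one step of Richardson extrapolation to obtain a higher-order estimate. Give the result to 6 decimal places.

The method has order 3: 2^3 = 8.
Numerator 8·A(h/2) − A(h) = 8·7.0769650805 − 6.8629053787 = 49.7528152653
Denominator 8 − 1 = 7.
Result: 7.1075450379
Shift from A(h/2): +0.0305799574.

7.107545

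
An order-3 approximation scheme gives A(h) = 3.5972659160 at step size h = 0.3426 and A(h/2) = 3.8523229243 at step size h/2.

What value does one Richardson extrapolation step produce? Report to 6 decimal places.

The method has order 3: 2^3 = 8.
Numerator 8·A(h/2) − A(h) = 8·3.8523229243 − 3.5972659160 = 27.2213174784
27.2213174784 ÷ 7 = 3.8887596398
Gap between inputs: 2.551e-01; correction applied: +0.0364367155.

3.888760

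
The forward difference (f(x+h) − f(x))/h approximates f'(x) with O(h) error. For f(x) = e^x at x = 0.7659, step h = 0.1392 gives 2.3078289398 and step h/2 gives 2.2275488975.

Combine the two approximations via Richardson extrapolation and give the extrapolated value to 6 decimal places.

Method order is 1; weight 2^1 = 2.
2^1×A(h/2) = 4.4550977950; minus A(h) gives 2.1472688552.
2.1472688552 ÷ 1 = 2.1472688552
Correction |R − A(h/2)| = 8.028e-02; gap |A(h/2) − A(h)| = 8.028e-02.

2.147269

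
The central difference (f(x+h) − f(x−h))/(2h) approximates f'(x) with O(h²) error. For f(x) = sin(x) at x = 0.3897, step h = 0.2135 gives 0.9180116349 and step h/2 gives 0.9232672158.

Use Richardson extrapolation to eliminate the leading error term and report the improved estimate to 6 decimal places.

0.925019

r = 2, so 2^r = 4.
Difference of the inputs: 0.9232672158 − 0.9180116349 = 0.0052555809
Divide by 2^2 − 1 = 3: 0.0052555809/3 = 0.0017518603
R = 0.9232672158 + 0.0017518603 = 0.9250190761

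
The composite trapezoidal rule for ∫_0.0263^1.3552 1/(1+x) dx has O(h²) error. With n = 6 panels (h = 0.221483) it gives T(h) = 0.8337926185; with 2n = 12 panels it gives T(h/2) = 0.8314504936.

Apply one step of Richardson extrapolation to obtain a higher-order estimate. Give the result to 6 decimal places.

0.830670

With r = 2 the leading error scales as h^2, so the weight is 2^2 = 4.
Top: 4(0.8314504936) − (0.8337926185) = 2.4920093559
R = 2.4920093559/3 = 0.8306697853
Shift from A(h/2): −0.0007807083.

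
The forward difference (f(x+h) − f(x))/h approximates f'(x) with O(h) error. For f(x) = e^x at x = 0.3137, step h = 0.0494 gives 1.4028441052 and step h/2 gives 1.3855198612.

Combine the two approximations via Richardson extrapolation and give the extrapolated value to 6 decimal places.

1.368196

Order 1 gives 2^r = 2 and 2^r − 1 = 1.
2 × 1.3855198612 − 1.4028441052 = 1.3681956172
(2 × 1.3855198612 − 1.4028441052)/(2 − 1) = 1.3681956172
Correction |R − A(h/2)| = 1.732e-02; gap |A(h/2) − A(h)| = 1.732e-02.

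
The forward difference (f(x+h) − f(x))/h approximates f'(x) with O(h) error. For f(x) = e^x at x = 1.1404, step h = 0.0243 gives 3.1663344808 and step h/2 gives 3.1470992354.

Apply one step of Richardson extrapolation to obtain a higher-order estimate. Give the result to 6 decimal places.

Order 1 gives 2^r = 2 and 2^r − 1 = 1.
Difference of the inputs: 3.1470992354 − 3.1663344808 = -0.0192352454
Divide by 2^1 − 1 = 1: (-0.0192352454)/1 = -0.0192352454
R = A(h/2) + (A(h/2) − A(h))/1 = 3.1470992354 − 0.0192352454 = 3.1278639900

3.127864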